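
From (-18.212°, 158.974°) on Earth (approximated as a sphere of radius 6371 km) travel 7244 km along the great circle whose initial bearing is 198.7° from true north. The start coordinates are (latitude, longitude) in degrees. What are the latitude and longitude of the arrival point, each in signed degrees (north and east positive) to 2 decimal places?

Angular distance δ = d/R = 7244/6371 = 1.13703 rad; initial bearing θ = 3.4680 rad.
sin φ₂ = sin φ₁ cos δ + cos φ₁ sin δ cos θ = (-0.3125)(0.4203) + (0.9499)(0.9074)(-0.9472) = -0.9478, so φ₂ = -71.40°.
Δλ = atan2(sin θ sin δ cos φ₁, cos δ − sin φ₁ sin φ₂) = atan2(-0.2763, 0.1241) = -65.820°.
λ₂ = 158.974° − 65.820° = 93.15°.

-71.40°, 93.15°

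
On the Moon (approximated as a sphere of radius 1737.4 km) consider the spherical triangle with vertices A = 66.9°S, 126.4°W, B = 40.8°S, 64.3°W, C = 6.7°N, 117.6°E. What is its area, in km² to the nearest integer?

1627930 km²

Side lengths (central angles): a = 2.5457, b = 1.8526, c = 0.7377 rad; semiperimeter s = 2.5680.
By l'Huilier's theorem, tan(E/4) = √[tan(s/2) tan((s−a)/2) tan((s−b)/2) tan((s−c)/2)], giving spherical excess E = 0.5393 rad.
Area = E·R² = 0.5393 × (1737.4)² ≈ 1627930 km².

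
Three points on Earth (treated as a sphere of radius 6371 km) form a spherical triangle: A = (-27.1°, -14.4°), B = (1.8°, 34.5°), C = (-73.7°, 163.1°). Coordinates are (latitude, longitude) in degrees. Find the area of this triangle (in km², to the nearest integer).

Side lengths (central angles): a = 1.7774, b = 1.3821, c = 0.9636 rad; semiperimeter s = 2.0615.
By l'Huilier's theorem, tan(E/4) = √[tan(s/2) tan((s−a)/2) tan((s−b)/2) tan((s−c)/2)], giving spherical excess E = 0.8933 rad.
Area = E·R² = 0.8933 × (6371)² ≈ 36256936 km².

36256936 km²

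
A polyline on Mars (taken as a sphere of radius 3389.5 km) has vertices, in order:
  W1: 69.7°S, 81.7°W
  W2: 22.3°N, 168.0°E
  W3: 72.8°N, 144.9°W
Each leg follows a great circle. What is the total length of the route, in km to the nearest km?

10328 km

Leg W1→W2: central angle 2.0570 rad, distance 6972.1 km.
Leg W2→W3: central angle 0.9900 rad, distance 3355.5 km.
Total: 6972.1 + 3355.5 ≈ 10328 km.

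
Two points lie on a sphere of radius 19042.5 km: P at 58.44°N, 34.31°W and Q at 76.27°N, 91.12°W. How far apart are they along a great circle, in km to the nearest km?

8773 km

Let φ₁ = 1.0200 rad, φ₂ = 1.3312 rad, and Δλ = -0.9915 rad.
cos c = sin φ₁ sin φ₂ + cos φ₁ cos φ₂ cos Δλ = (0.8521)(0.9714) + (0.5234)(0.2373)(0.5474) = 0.89575,
so c = arccos(0.89575) = 0.46069 rad.
Distance = R·c = 19042.5 × 0.4607 ≈ 8773 km.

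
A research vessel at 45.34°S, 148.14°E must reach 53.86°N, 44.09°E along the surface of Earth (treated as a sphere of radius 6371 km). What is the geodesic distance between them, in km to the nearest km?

In radians: φ₁ = -0.7913, φ₂ = 0.9400, Δλ = -104.050° = -1.8160 rad.
cos c = sin φ₁ sin φ₂ + cos φ₁ cos φ₂ cos Δλ = (-0.7113)(0.8076) + (0.7029)(0.5898)(-0.2428) = -0.67506,
so c = arccos(-0.67506) = 2.31184 rad.
Distance = R·c = 6371 × 2.3118 ≈ 14729 km.

14729 km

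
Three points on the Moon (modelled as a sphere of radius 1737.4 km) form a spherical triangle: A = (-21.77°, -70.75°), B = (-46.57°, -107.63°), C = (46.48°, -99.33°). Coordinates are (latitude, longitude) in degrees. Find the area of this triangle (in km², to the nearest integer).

Side lengths (central angles): a = 1.6290, b = 1.2738, c = 0.6761 rad; semiperimeter s = 1.7895.
By l'Huilier's theorem, tan(E/4) = √[tan(s/2) tan((s−a)/2) tan((s−b)/2) tan((s−c)/2)], giving spherical excess E = 0.5102 rad.
Area = E·R² = 0.5102 × (1737.4)² ≈ 1540090 km².

1540090 km²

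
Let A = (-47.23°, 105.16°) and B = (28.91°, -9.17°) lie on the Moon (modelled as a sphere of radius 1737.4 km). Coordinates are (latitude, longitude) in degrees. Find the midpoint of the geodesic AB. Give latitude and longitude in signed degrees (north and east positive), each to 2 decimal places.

-16.27°, 36.92°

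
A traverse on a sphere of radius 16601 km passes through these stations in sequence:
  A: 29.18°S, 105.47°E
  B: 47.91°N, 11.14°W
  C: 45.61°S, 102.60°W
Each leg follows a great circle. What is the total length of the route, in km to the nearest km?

Leg A→B: central angle 2.2446 rad, distance 37262.2 km.
Leg B→C: central angle 2.1439 rad, distance 35590.9 km.
Total: 37262.2 + 35590.9 ≈ 72853 km.

72853 km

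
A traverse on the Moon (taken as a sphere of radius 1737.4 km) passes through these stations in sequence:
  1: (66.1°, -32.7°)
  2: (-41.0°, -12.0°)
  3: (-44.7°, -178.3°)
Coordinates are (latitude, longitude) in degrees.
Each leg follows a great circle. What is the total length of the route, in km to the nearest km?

Leg 1→2: central angle 1.8900 rad, distance 3283.6 km.
Leg 2→3: central angle 1.6305 rad, distance 2832.9 km.
Total: 3283.6 + 2832.9 ≈ 6117 km.

6117 km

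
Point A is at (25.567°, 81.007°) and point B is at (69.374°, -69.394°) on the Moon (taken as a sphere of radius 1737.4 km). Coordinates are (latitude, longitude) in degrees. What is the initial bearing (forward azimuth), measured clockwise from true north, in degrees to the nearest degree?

Δλ = -150.401° = -2.6250 rad.
y = sin Δλ · cos φ₂ = (-0.4939)(0.3523) = -0.1740
x = cos φ₁ sin φ₂ − sin φ₁ cos φ₂ cos Δλ = (0.9021)(0.9359) − (0.4316)(0.3523)(-0.8695) = 0.9764
θ = atan2(y, x) = -10.10°; adding 360° gives 350°.

350°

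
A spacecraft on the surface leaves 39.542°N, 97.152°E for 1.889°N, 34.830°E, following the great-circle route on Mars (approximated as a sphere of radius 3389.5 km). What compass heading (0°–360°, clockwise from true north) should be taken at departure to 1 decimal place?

With φ₁ = 0.6901, φ₂ = 0.0330, Δλ = -1.0877 rad, the forward-azimuth formula gives
θ = atan2( sin Δλ cos φ₂ , cos φ₁ sin φ₂ − sin φ₁ cos φ₂ cos Δλ ) = atan2(-0.8851, -0.2701) = -106.97°.
Adding 360° brings this into [0°, 360°): 253.0°.

253.0°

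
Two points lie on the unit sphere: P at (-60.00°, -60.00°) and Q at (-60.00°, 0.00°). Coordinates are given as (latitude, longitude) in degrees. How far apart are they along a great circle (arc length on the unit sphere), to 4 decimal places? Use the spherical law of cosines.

0.5054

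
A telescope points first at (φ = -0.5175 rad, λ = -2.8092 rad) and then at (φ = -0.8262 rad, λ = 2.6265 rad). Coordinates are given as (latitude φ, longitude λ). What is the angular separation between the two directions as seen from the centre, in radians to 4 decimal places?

Let φ₁ = -0.5175 rad, φ₂ = -0.8262 rad, and Δλ = -0.8475 rad.
cos c = sin φ₁ sin φ₂ + cos φ₁ cos φ₂ cos Δλ = (-0.4947)(-0.7354) + (0.8691)(0.6777)(0.6619) = 0.75359,
so c = arccos(0.75359) = 0.71729 rad.
So the angular separation is 0.7173 rad.

0.7173 rad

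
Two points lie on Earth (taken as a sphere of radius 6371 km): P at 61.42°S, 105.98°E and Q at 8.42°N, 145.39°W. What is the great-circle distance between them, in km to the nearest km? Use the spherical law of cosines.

11814 km

Let φ₁ = -1.0720 rad, φ₂ = 0.1470 rad, and Δλ = 1.8960 rad.
cos c = sin φ₁ sin φ₂ + cos φ₁ cos φ₂ cos Δλ = (-0.8782)(0.1464) + (0.4784)(0.9892)(-0.3195) = -0.27976,
so c = arccos(-0.27976) = 1.85434 rad.
Distance = R·c = 6371 × 1.8543 ≈ 11814 km.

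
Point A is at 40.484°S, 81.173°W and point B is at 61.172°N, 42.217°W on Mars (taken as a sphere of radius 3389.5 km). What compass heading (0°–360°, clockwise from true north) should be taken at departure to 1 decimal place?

With φ₁ = -0.7066, φ₂ = 1.0677, Δλ = 0.6799 rad, the forward-azimuth formula gives
θ = atan2( sin Δλ cos φ₂ , cos φ₁ sin φ₂ − sin φ₁ cos φ₂ cos Δλ ) = atan2(0.3032, 0.9098) = 18.43°.
So the initial bearing is 18.4°.

18.4°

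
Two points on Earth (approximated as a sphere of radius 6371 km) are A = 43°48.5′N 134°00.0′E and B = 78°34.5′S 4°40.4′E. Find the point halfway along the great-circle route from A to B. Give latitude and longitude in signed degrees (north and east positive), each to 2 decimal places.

The central angle between A and B is δ = 2.4483 rad.
With f = 0.5, the slerp weights are sin((1−f)δ)/sin δ = 1.4716 and sin(fδ)/sin δ = 1.4716.
Weighted sum of the unit vectors: (1.4716)·(-0.5013,0.5191,0.6922) + (1.4716)·(0.1974,0.0161,-0.9802) = (-0.4472, 0.7877, -0.4237).
Converting back: φ = atan2(z, √(x²+y²)) = -25.07°, λ = atan2(y, x) = 119.58°.

-25.07°, 119.58°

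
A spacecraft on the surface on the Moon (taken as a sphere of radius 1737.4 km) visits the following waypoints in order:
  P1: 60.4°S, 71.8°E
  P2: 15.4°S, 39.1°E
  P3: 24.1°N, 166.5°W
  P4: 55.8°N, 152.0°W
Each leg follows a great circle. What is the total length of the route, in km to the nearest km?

Leg P1→P2: central angle 0.8871 rad, distance 1541.3 km.
Leg P2→P3: central angle 2.6954 rad, distance 4683.0 km.
Leg P3→P4: central angle 0.5836 rad, distance 1014.0 km.
Total: 1541.3 + 4683.0 + 1014.0 ≈ 7238 km.

7238 km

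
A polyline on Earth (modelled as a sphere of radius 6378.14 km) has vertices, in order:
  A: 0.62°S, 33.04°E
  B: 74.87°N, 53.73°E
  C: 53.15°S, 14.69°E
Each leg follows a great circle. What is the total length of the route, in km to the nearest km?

Leg A→B: central angle 1.3349 rad, distance 8514.2 km.
Leg B→C: central angle 2.2796 rad, distance 14539.3 km.
Total: 8514.2 + 14539.3 ≈ 23053 km.

23053 km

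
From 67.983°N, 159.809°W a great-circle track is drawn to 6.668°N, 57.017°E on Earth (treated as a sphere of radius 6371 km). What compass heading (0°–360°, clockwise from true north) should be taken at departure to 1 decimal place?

322.7°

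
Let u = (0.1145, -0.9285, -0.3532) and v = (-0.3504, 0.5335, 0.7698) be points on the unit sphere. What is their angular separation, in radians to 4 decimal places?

2.5105 rad

u·v = -0.8074; |u| = 1.0000, |v| = 1.0000.
cos θ = (u·v)/(|u||v|) = -0.8074, so θ = 2.5105 rad.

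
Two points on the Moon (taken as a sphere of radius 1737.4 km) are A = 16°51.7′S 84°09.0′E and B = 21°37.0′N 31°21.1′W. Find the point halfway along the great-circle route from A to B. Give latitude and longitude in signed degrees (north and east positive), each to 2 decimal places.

4.45°, 27.71°

The central angle between A and B is δ = 2.0828 rad.
With f = 0.5, the slerp weights are sin((1−f)δ)/sin δ = 0.9901 and sin(fδ)/sin δ = 0.9901.
Weighted sum of the unit vectors: (0.9901)·(0.0975,0.9520,-0.2901) + (0.9901)·(0.7939,-0.4837,0.3684) = (0.8826, 0.4637, 0.0776).
Converting back: φ = atan2(z, √(x²+y²)) = 4.45°, λ = atan2(y, x) = 27.71°.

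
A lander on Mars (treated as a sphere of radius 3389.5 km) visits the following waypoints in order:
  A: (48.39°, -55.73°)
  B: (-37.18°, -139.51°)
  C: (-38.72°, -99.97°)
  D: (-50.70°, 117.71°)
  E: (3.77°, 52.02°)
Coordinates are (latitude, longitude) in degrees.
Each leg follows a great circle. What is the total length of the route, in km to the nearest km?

18149 km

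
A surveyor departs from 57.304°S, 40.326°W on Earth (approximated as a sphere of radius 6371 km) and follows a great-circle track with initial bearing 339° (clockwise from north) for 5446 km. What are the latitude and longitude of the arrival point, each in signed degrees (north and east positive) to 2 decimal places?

-9.90°, -56.26°

Angular distance δ = d/R = 5446/6371 = 0.85481 rad; initial bearing θ = 5.9167 rad.
sin φ₂ = sin φ₁ cos δ + cos φ₁ sin δ cos θ = (-0.8415)(0.6564) + (0.5402)(0.7544)(0.9336) = -0.1719, so φ₂ = -9.90°.
Δλ = atan2(sin θ sin δ cos φ₁, cos δ − sin φ₁ sin φ₂) = atan2(-0.1460, 0.5117) = -15.930°.
λ₂ = -40.326° − 15.930° = -56.26°.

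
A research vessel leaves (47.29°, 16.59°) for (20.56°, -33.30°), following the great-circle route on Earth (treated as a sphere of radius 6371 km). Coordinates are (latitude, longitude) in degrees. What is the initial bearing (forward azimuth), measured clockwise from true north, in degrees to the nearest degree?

With φ₁ = 0.8254, φ₂ = 0.3588, Δλ = -0.8707 rad, the forward-azimuth formula gives
θ = atan2( sin Δλ cos φ₂ , cos φ₁ sin φ₂ − sin φ₁ cos φ₂ cos Δλ ) = atan2(-0.7161, -0.2050) = -105.98°.
Adding 360° brings this into [0°, 360°): 254°.

254°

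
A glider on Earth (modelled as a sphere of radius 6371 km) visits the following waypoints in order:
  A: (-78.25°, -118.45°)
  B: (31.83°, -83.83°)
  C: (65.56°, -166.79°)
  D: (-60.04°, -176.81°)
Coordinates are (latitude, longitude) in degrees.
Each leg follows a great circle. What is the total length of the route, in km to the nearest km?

32940 km

Leg A→B: central angle 1.9541 rad, distance 12449.4 km.
Leg B→C: central angle 1.0202 rad, distance 6499.5 km.
Leg C→D: central angle 2.1960 rad, distance 13990.8 km.
Total: 12449.4 + 6499.5 + 13990.8 ≈ 32940 km.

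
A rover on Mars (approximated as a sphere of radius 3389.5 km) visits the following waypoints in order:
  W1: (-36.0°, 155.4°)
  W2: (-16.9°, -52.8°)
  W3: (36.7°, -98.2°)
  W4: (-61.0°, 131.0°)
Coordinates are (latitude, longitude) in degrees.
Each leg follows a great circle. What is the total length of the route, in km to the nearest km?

Leg W1→W2: central angle 2.1075 rad, distance 7143.5 km.
Leg W2→W3: central angle 1.1972 rad, distance 4058.1 km.
Leg W3→W4: central angle 2.4602 rad, distance 8338.8 km.
Total: 7143.5 + 4058.1 + 8338.8 ≈ 19540 km.

19540 km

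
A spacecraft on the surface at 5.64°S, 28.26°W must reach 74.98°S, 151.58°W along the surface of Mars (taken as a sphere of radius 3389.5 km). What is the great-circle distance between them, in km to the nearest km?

5483 km

With latitudes φ₁ = -5.640°, φ₂ = -74.980° and longitude difference Δλ = -123.320°:
cos c = sin φ₁ sin φ₂ + cos φ₁ cos φ₂ cos Δλ = (-0.0983)(-0.9658) + (0.9952)(0.2592)(-0.5493) = -0.04675,
so c = arccos(-0.04675) = 1.61756 rad.
Distance = R·c = 3389.5 × 1.6176 ≈ 5483 km.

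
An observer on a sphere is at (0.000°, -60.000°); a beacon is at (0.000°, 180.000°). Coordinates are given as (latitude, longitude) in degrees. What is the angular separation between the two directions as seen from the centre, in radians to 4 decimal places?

2.0944 rad

With latitudes φ₁ = 0.000°, φ₂ = 0.000° and longitude difference Δλ = -120.000°:
Haversine: a = sin²(Δφ/2) + cos φ₁ cos φ₂ sin²(Δλ/2) = 0.0000 + (1.0000)(1.0000)(0.7500) = 0.75000.
Central angle c = 2·arcsin(√a) = 2.09440 rad.
So the angular separation is 2.0944 rad.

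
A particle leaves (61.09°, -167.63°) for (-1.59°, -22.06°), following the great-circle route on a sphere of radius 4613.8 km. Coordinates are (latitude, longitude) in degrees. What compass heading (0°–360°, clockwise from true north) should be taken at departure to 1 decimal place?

38.6°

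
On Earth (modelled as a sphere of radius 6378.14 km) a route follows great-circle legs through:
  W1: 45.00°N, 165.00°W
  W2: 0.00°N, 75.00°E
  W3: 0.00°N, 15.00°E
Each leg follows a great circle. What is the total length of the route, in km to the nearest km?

Leg W1→W2: central angle 1.9322 rad, distance 12323.6 km.
Leg W2→W3: central angle 1.0472 rad, distance 6679.2 km.
Total: 12323.6 + 6679.2 ≈ 19003 km.

19003 km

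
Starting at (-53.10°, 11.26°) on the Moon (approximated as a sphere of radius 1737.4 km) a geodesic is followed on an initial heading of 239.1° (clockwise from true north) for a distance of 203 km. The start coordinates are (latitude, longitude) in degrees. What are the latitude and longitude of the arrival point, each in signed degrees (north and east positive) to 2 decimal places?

-56.12°, 0.92°

Angular distance δ = d/R = 203/1737.4 = 0.11684 rad; initial bearing θ = 4.1731 rad.
sin φ₂ = sin φ₁ cos δ + cos φ₁ sin δ cos θ = (-0.7997)(0.9932) + (0.6004)(0.1166)(-0.5135) = -0.8302, so φ₂ = -56.12°.
Δλ = atan2(sin θ sin δ cos φ₁, cos δ − sin φ₁ sin φ₂) = atan2(-0.0601, 0.3293) = -10.336°.
λ₂ = 11.260° − 10.336° = 0.92°.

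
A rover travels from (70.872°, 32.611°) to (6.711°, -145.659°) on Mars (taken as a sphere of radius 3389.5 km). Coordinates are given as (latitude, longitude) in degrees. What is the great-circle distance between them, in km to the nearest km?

6058 km

In radians: φ₁ = 1.2369, φ₂ = 0.1171, Δλ = -178.270° = -3.1114 rad.
cos c = sin φ₁ sin φ₂ + cos φ₁ cos φ₂ cos Δλ = (0.9448)(0.1169) + (0.3277)(0.9931)(-0.9995) = -0.21488,
so c = arccos(-0.21488) = 1.78736 rad.
Distance = R·c = 3389.5 × 1.7874 ≈ 6058 km.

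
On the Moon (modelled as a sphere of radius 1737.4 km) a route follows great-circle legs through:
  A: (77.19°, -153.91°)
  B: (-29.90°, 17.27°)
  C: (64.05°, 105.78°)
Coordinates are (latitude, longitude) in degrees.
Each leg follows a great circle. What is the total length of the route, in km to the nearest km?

7536 km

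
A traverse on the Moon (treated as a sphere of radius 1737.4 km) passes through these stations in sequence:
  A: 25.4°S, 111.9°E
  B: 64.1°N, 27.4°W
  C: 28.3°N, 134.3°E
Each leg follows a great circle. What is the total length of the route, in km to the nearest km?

Leg A→B: central angle 2.3254 rad, distance 4040.1 km.
Leg B→C: central angle 1.5094 rad, distance 2622.5 km.
Total: 4040.1 + 2622.5 ≈ 6663 km.

6663 km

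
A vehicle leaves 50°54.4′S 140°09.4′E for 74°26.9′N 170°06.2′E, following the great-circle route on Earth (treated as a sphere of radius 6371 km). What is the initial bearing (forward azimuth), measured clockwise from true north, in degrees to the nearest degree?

Δλ = 29.947° = 0.5227 rad.
y = sin Δλ · cos φ₂ = (0.4992)(0.2681) = 0.1338
x = cos φ₁ sin φ₂ − sin φ₁ cos φ₂ cos Δλ = (0.6306)(0.9634) − (-0.7761)(0.2681)(0.8665) = 0.7878
θ = atan2(y, x) = 9.64°, so the bearing is 10°.

10°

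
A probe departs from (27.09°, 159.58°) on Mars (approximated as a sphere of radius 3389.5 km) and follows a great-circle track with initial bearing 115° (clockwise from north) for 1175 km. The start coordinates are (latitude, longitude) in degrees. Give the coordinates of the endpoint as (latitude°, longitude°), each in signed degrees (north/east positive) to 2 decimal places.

Angular distance δ = d/R = 1175/3389.5 = 0.34666 rad; initial bearing θ = 2.0071 rad.
sin φ₂ = sin φ₁ cos δ + cos φ₁ sin δ cos θ = (0.4554)(0.9405) + (0.8903)(0.3398)(-0.4226) = 0.3005, so φ₂ = 17.49°.
Δλ = atan2(sin θ sin δ cos φ₁, cos δ − sin φ₁ sin φ₂) = atan2(0.2741, 0.8037) = 18.835°.
λ₂ = 159.580° + 18.835° = 178.41°.

17.49°, 178.41°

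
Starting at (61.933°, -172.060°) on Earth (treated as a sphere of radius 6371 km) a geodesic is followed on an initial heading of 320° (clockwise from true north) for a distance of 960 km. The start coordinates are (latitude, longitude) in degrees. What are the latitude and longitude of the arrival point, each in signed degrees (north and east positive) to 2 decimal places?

Angular distance δ = d/R = 960/6371 = 0.15068 rad; initial bearing θ = 5.5851 rad.
sin φ₂ = sin φ₁ cos δ + cos φ₁ sin δ cos θ = (0.8824)(0.9887) + (0.4705)(0.1501)(0.7660) = 0.9265, so φ₂ = 67.90°.
Δλ = atan2(sin θ sin δ cos φ₁, cos δ − sin φ₁ sin φ₂) = atan2(-0.0454, 0.1711) = -14.858°.
λ₂ = -172.060° − 14.858° = -186.92° → 173.08° after wrapping to (−180°, 180°].

67.90°, 173.08°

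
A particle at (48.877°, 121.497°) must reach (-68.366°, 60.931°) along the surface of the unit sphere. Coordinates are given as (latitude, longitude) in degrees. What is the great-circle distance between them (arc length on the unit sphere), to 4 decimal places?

2.1909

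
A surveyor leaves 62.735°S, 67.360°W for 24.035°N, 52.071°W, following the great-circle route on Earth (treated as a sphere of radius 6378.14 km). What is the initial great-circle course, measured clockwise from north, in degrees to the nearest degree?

Δλ = 15.289° = 0.2668 rad.
y = sin Δλ · cos φ₂ = (0.2637)(0.9133) = 0.2408
x = cos φ₁ sin φ₂ − sin φ₁ cos φ₂ cos Δλ = (0.4581)(0.4073) − (-0.8889)(0.9133)(0.9646) = 0.9697
θ = atan2(y, x) = 13.95°, so the bearing is 14°.

14°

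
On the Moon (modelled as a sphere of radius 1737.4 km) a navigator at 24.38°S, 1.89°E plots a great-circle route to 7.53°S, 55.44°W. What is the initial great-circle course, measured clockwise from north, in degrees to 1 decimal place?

With φ₁ = -0.4255, φ₂ = -0.1314, Δλ = -1.0006 rad, the forward-azimuth formula gives
θ = atan2( sin Δλ cos φ₂ , cos φ₁ sin φ₂ − sin φ₁ cos φ₂ cos Δλ ) = atan2(-0.8345, 0.1015) = -83.06°.
Adding 360° brings this into [0°, 360°): 276.9°.

276.9°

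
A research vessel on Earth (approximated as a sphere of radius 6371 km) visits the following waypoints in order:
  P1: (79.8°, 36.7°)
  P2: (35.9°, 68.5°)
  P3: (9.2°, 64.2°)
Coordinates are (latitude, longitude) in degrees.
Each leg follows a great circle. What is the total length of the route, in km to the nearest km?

8077 km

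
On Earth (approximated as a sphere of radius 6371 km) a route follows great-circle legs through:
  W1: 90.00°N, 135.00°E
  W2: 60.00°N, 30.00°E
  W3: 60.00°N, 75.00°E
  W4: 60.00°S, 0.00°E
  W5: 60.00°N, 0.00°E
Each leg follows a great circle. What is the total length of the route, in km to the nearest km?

33950 km

Leg W1→W2: central angle 0.5236 rad, distance 3335.8 km.
Leg W2→W3: central angle 0.3851 rad, distance 2453.2 km.
Leg W3→W4: central angle 2.3258 rad, distance 14817.7 km.
Leg W4→W5: central angle 2.0944 rad, distance 13343.4 km.
Total: 3335.8 + 2453.2 + 14817.7 + 13343.4 ≈ 33950 km.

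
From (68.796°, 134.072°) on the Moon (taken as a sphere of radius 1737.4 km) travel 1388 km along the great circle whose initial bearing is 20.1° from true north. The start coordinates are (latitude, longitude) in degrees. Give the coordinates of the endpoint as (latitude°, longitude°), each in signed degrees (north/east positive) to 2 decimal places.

63.34°, -79.21°

Angular distance δ = d/R = 1388/1737.4 = 0.79889 rad; initial bearing θ = 0.3508 rad.
sin φ₂ = sin φ₁ cos δ + cos φ₁ sin δ cos θ = (0.9323)(0.6975) + (0.3617)(0.7166)(0.9391) = 0.8937, so φ₂ = 63.34°.
Δλ = atan2(sin θ sin δ cos φ₁, cos δ − sin φ₁ sin φ₂) = atan2(0.0891, -0.1357) = 146.714°.
λ₂ = 134.072° + 146.714° = 280.79° → -79.21° after wrapping to (−180°, 180°].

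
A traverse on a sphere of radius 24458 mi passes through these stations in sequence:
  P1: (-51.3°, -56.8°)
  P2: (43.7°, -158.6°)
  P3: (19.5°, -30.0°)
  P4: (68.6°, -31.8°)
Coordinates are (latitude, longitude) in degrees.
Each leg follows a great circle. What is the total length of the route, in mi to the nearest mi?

Leg P1→P2: central angle 2.2544 rad, distance 55139.2 mi.
Leg P2→P3: central angle 1.7666 rad, distance 43207.4 mi.
Leg P3→P4: central angle 0.8572 rad, distance 20964.9 mi.
Total: 55139.2 + 43207.4 + 20964.9 ≈ 119312 mi.

119312 mi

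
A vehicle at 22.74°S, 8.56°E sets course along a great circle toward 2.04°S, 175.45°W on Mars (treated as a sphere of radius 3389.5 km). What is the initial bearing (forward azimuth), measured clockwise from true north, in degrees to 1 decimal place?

170.5°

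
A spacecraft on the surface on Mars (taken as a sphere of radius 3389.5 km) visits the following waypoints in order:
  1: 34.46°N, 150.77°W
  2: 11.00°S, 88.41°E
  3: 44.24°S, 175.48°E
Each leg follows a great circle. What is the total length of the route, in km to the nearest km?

11937 km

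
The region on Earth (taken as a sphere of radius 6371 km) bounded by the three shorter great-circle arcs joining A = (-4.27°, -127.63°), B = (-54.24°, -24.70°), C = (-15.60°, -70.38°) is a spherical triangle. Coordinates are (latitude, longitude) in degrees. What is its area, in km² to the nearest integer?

20344518 km²

Side lengths (central angles): a = 0.9129, b = 1.0008, c = 1.6408 rad; semiperimeter s = 1.7773.
By l'Huilier's theorem, tan(E/4) = √[tan(s/2) tan((s−a)/2) tan((s−b)/2) tan((s−c)/2)], giving spherical excess E = 0.5012 rad.
Area = E·R² = 0.5012 × (6371)² ≈ 20344518 km².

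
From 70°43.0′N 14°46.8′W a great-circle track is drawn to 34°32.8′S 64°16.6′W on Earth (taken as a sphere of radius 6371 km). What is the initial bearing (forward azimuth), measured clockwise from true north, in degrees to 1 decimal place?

222.1°

With φ₁ = 1.2342, φ₂ = -0.6030, Δλ = -0.8639 rad, the forward-azimuth formula gives
θ = atan2( sin Δλ cos φ₂ , cos φ₁ sin φ₂ − sin φ₁ cos φ₂ cos Δλ ) = atan2(-0.6263, -0.6922) = -137.86°.
Adding 360° brings this into [0°, 360°): 222.1°.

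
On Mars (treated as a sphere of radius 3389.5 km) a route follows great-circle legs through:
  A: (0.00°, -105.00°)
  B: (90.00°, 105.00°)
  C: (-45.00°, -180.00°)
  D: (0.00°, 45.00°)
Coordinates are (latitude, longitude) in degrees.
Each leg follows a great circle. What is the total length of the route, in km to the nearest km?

20409 km

Leg A→B: central angle 1.5708 rad, distance 5324.2 km.
Leg B→C: central angle 2.3562 rad, distance 7986.3 km.
Leg C→D: central angle 2.0944 rad, distance 7099.0 km.
Total: 5324.2 + 7986.3 + 7099.0 ≈ 20409 km.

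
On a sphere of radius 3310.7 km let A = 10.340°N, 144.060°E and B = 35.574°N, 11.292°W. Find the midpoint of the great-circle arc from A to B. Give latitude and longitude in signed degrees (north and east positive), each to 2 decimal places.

Central angle δ = 2.2432 rad. Interpolating on the sphere with fraction f = 0.5:
P = [sin((1−f)δ)·A + sin(fδ)·B] / sin δ = 1.1514·A + 1.1514·B in Cartesian coordinates,
giving P = (0.0013, 0.4814, 0.8765), i.e. latitude 61.22°, longitude 89.84°.

61.22°, 89.84°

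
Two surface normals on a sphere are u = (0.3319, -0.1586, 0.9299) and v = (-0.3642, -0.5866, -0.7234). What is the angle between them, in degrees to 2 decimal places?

u·v = -0.7005; |u| = 1.0000, |v| = 1.0000.
cos θ = (u·v)/(|u||v|) = -0.7005, so θ = 134.47°.

134.47°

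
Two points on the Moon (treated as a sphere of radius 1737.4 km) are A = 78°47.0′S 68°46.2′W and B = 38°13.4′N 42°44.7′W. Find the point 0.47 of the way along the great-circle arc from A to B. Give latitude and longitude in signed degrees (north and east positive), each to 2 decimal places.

Central angle δ = 2.0596 rad. Interpolating on the sphere with fraction f = 0.47:
P = [sin((1−f)δ)·A + sin(fδ)·B] / sin δ = 1.0051·A + 0.9330·B in Cartesian coordinates,
giving P = (0.6091, -0.6798, -0.4086), i.e. latitude -24.12°, longitude -48.14°.

-24.12°, -48.14°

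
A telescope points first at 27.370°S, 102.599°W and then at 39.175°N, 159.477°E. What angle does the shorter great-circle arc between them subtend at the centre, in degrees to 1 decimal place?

112.7°

With latitudes φ₁ = -27.370°, φ₂ = 39.175° and longitude difference Δλ = -97.924°:
cos c = sin φ₁ sin φ₂ + cos φ₁ cos φ₂ cos Δλ = (-0.4597)(0.6317) + (0.8881)(0.7752)(-0.1379) = -0.38532,
so c = arccos(-0.38532) = 1.96635 rad.
So the angular separation is 112.7°.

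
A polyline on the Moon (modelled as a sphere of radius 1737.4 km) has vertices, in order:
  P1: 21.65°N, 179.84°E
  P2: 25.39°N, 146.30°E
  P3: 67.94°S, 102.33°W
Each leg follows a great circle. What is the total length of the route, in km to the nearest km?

4618 km

Leg P1→P2: central angle 0.5393 rad, distance 937.0 km.
Leg P2→P3: central angle 2.1188 rad, distance 3681.3 km.
Total: 937.0 + 3681.3 ≈ 4618 km.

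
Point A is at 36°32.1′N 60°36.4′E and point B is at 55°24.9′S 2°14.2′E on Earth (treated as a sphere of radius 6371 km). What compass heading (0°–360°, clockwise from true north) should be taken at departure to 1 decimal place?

Δλ = -58.370° = -1.0187 rad.
y = sin Δλ · cos φ₂ = (-0.8515)(0.5676) = -0.4833
x = cos φ₁ sin φ₂ − sin φ₁ cos φ₂ cos Δλ = (0.8035)(-0.8233) − (0.5953)(0.5676)(0.5244) = -0.8387
θ = atan2(y, x) = -150.05°; adding 360° gives 210.0°.

210.0°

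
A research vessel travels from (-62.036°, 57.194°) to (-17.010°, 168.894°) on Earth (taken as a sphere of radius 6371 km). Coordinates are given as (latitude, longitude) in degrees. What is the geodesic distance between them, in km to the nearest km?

With latitudes φ₁ = -62.036°, φ₂ = -17.010° and longitude difference Δλ = 111.700°:
Haversine: a = sin²(Δφ/2) + cos φ₁ cos φ₂ sin²(Δλ/2) = 0.1466 + (0.4689)(0.9563)(0.6849) = 0.45371.
Central angle c = 2·arcsin(√a) = 1.47808 rad.
Distance = R·c = 6371 × 1.4781 ≈ 9417 km.

9417 km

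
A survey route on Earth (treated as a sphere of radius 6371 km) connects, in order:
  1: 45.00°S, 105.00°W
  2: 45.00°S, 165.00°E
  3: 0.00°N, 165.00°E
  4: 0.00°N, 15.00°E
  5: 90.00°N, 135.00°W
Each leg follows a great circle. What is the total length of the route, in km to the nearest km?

Leg 1→2: central angle 1.0472 rad, distance 6671.7 km.
Leg 2→3: central angle 0.7854 rad, distance 5003.8 km.
Leg 3→4: central angle 2.6180 rad, distance 16679.2 km.
Leg 4→5: central angle 1.5708 rad, distance 10007.5 km.
Total: 6671.7 + 5003.8 + 16679.2 + 10007.5 ≈ 38362 km.

38362 km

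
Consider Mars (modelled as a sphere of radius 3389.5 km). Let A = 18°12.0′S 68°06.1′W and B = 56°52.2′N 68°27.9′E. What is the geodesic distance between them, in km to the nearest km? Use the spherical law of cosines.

7672 km

With latitudes φ₁ = -18.200°, φ₂ = 56.870° and longitude difference Δλ = 136.567°:
cos c = sin φ₁ sin φ₂ + cos φ₁ cos φ₂ cos Δλ = (-0.3123)(0.8374) + (0.9500)(0.5465)(-0.7262) = -0.63859,
so c = arccos(-0.63859) = 2.26346 rad.
Distance = R·c = 3389.5 × 2.2635 ≈ 7672 km.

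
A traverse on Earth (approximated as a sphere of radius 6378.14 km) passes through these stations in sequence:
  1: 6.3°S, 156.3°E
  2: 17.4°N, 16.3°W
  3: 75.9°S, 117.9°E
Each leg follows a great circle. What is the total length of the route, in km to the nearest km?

Leg 1→2: central angle 2.9104 rad, distance 18562.9 km.
Leg 2→3: central angle 2.0399 rad, distance 13010.9 km.
Total: 18562.9 + 13010.9 ≈ 31574 km.

31574 km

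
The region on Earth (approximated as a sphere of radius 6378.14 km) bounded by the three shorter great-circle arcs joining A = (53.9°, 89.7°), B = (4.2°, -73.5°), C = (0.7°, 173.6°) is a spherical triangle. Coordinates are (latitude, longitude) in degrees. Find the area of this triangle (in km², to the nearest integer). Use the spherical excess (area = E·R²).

109320607 km²

Side lengths (central angles): a = 1.9683, b = 1.4983, c = 2.0983 rad; semiperimeter s = 2.7824.
By l'Huilier's theorem, tan(E/4) = √[tan(s/2) tan((s−a)/2) tan((s−b)/2) tan((s−c)/2)], giving spherical excess E = 2.6873 rad.
Area = E·R² = 2.6873 × (6378.14)² ≈ 109320607 km².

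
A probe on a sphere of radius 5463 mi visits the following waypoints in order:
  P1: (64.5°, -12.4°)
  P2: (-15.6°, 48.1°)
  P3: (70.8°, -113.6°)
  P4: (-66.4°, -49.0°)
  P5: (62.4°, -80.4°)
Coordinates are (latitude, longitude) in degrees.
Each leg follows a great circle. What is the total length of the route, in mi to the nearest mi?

46788 mi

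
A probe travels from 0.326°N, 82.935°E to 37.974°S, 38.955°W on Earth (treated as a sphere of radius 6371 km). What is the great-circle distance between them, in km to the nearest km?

Let φ₁ = 0.0057 rad, φ₂ = -0.6628 rad, and Δλ = -2.1274 rad.
Haversine: a = sin²(Δφ/2) + cos φ₁ cos φ₂ sin²(Δλ/2) = 0.1076 + (1.0000)(0.7883)(0.7641) = 0.70997.
Central angle c = 2·arcsin(√a) = 2.00418 rad.
Distance = R·c = 6371 × 2.0042 ≈ 12769 km.

12769 km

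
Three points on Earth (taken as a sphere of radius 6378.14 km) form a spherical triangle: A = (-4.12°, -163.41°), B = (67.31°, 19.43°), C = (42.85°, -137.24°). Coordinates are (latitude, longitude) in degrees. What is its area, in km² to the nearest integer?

Side lengths (central angles): a = 1.1942, b = 0.9180, c = 2.0382 rad; semiperimeter s = 2.0752.
By l'Huilier's theorem, tan(E/4) = √[tan(s/2) tan((s−a)/2) tan((s−b)/2) tan((s−c)/2)], giving spherical excess E = 0.3917 rad.
Area = E·R² = 0.3917 × (6378.14)² ≈ 15933937 km².

15933937 km²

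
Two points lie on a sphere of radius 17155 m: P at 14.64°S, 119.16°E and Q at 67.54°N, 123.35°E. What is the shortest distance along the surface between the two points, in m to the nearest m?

24623 m

With latitudes φ₁ = -14.640°, φ₂ = 67.540° and longitude difference Δλ = 4.190°:
cos c = sin φ₁ sin φ₂ + cos φ₁ cos φ₂ cos Δλ = (-0.2527)(0.9241) + (0.9675)(0.3820)(0.9973) = 0.13507,
so c = arccos(0.13507) = 1.43531 rad.
Distance = R·c = 17155 × 1.4353 ≈ 24623 m.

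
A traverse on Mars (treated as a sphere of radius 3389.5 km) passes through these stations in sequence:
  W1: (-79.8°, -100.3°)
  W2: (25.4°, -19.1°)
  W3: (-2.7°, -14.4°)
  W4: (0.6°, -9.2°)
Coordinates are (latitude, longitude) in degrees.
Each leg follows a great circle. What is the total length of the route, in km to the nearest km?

8759 km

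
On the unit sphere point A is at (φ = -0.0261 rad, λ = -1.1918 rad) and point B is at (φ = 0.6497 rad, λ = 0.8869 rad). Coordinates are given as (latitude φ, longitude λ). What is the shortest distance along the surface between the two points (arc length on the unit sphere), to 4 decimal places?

1.9855

In radians: φ₁ = -0.0261, φ₂ = 0.6497, Δλ = 119.101° = 2.0787 rad.
cos c = sin φ₁ sin φ₂ + cos φ₁ cos φ₂ cos Δλ = (-0.0261)(0.6049) + (0.9997)(0.7963)(-0.4863) = -0.40292,
so c = arccos(-0.40292) = 1.98550 rad.
On the unit sphere the arc length equals the central angle: 1.9855.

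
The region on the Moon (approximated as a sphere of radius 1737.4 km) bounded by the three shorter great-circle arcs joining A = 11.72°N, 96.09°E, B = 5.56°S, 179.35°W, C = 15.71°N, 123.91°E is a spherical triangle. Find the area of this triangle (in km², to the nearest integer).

349405 km²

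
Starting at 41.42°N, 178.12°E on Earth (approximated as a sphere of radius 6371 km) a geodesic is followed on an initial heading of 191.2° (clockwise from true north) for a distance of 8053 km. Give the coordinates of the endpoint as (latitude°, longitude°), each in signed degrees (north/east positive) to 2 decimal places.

-30.10°, 165.76°

Angular distance δ = d/R = 8053/6371 = 1.26401 rad; initial bearing θ = 3.3371 rad.
sin φ₂ = sin φ₁ cos δ + cos φ₁ sin δ cos θ = (0.6616)(0.3020) + (0.7499)(0.9533)(-0.9810) = -0.5015, so φ₂ = -30.10°.
Δλ = atan2(sin θ sin δ cos φ₁, cos δ − sin φ₁ sin φ₂) = atan2(-0.1389, 0.6337) = -12.358°.
λ₂ = 178.120° − 12.358° = 165.76°.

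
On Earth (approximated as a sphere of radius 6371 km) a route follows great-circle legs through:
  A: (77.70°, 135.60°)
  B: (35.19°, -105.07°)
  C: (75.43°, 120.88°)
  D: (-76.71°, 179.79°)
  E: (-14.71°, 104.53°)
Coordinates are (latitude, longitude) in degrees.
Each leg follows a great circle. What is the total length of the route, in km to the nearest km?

39481 km

Leg A→B: central angle 1.0727 rad, distance 6834.0 km.
Leg B→C: central angle 1.1431 rad, distance 7282.4 km.
Leg C→D: central angle 2.7191 rad, distance 17323.2 km.
Leg D→E: central angle 1.2622 rad, distance 8041.6 km.
Total: 6834.0 + 7282.4 + 17323.2 + 8041.6 ≈ 39481 km.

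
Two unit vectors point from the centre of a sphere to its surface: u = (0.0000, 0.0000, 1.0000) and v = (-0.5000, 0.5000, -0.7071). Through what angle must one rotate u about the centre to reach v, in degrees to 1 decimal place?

135.0°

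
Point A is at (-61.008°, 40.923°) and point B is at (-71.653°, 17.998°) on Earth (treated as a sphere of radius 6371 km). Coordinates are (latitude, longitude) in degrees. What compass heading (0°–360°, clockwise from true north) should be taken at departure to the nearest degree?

With φ₁ = -1.0648, φ₂ = -1.2506, Δλ = -0.4001 rad, the forward-azimuth formula gives
θ = atan2( sin Δλ cos φ₂ , cos φ₁ sin φ₂ − sin φ₁ cos φ₂ cos Δλ ) = atan2(-0.1226, -0.2065) = -149.30°.
Adding 360° brings this into [0°, 360°): 211°.

211°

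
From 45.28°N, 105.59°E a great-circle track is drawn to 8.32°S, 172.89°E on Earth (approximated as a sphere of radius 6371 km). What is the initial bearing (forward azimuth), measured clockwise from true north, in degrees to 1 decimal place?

112.2°

With φ₁ = 0.7903, φ₂ = -0.1452, Δλ = 1.1746 rad, the forward-azimuth formula gives
θ = atan2( sin Δλ cos φ₂ , cos φ₁ sin φ₂ − sin φ₁ cos φ₂ cos Δλ ) = atan2(0.9128, -0.3731) = 112.23°.
So the initial bearing is 112.2°.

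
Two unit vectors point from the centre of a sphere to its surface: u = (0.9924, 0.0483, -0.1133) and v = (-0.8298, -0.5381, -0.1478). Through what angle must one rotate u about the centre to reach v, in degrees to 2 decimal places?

146.38°

u·v = -0.8327; |u| = 1.0000, |v| = 1.0000.
cos θ = (u·v)/(|u||v|) = -0.8327, so θ = 146.38°.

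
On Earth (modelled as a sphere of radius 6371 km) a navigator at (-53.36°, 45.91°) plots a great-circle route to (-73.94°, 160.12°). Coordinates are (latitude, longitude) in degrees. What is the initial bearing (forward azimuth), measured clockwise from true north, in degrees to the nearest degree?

159°

With φ₁ = -0.9313, φ₂ = -1.2905, Δλ = 1.9933 rad, the forward-azimuth formula gives
θ = atan2( sin Δλ cos φ₂ , cos φ₁ sin φ₂ − sin φ₁ cos φ₂ cos Δλ ) = atan2(0.2523, -0.6645) = 159.21°.
So the initial bearing is 159°.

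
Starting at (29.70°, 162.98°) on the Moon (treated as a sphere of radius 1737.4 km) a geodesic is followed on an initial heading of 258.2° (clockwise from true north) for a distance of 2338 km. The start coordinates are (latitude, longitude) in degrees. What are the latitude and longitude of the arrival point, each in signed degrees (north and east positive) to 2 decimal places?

Angular distance δ = d/R = 2338/1737.4 = 1.34569 rad; initial bearing θ = 4.5064 rad.
sin φ₂ = sin φ₁ cos δ + cos φ₁ sin δ cos θ = (0.4955)(0.2232) + (0.8686)(0.9748)(-0.2045) = -0.0626, so φ₂ = -3.59°.
Δλ = atan2(sin θ sin δ cos φ₁, cos δ − sin φ₁ sin φ₂) = atan2(-0.8288, 0.2542) = -72.949°.
λ₂ = 162.980° − 72.949° = 90.03°.

-3.59°, 90.03°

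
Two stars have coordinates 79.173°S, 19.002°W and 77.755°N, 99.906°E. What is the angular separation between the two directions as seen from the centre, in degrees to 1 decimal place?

Let φ₁ = -1.3818 rad, φ₂ = 1.3571 rad, and Δλ = 2.0753 rad.
Haversine: a = sin²(Δφ/2) + cos φ₁ cos φ₂ sin²(Δλ/2) = 0.9600 + (0.1878)(0.2121)(0.7417) = 0.98956.
Central angle c = 2·arcsin(√a) = 2.93685 rad.
So the angular separation is 168.3°.

168.3°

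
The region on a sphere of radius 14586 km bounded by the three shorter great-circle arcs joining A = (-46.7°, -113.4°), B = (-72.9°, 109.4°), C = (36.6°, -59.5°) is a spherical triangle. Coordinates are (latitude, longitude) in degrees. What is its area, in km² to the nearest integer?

227295085 km²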